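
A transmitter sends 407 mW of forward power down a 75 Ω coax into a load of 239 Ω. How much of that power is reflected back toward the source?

Γ = (239 − 75)/(239 + 75) = 0.522
|Γ|² = 0.273
P_refl = |Γ|²·P_inc = 111 mW, P_del = (1 − |Γ|²)·P_inc = 296 mW

P_reflected ≈ 111 mW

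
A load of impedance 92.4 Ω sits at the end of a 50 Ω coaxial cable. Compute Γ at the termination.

Γ = (Z_L − Z_0)/(Z_L + Z_0) = (92.4 − 50)/(92.4 + 50) = 42.4/142.4

Γ = 0.298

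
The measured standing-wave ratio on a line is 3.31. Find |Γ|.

|Γ| = (S − 1)/(S + 1) = (3.31 − 1)/(3.31 + 1) = 2.31/4.31

|Γ| ≈ 0.536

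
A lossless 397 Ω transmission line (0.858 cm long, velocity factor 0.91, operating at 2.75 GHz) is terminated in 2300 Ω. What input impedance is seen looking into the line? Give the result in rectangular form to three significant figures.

λ = v/f = 0.91·c / 2.75 GHz = 0.0993 m
βl = 2π·l/λ = 2π × 0.0864 = 31.1°
tan(βl) = tan(31.1°) = 0.604
Z_in = Z_0·(Z_L + jZ_0·tanβl)/(Z_0 + jZ_L·tanβl)
     = 397·(2300 + j240)/(397 + j1390)

Z_in ≈ 237 − j590 Ω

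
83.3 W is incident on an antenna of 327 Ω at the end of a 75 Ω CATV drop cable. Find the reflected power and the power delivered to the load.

P_reflected ≈ 32.7 W; P_delivered ≈ 50.6 W

Γ = (327 − 75)/(327 + 75) = 0.627
|Γ|² = 0.393
P_refl = |Γ|²·P_inc = 32.7 W, P_del = (1 − |Γ|²)·P_inc = 50.6 W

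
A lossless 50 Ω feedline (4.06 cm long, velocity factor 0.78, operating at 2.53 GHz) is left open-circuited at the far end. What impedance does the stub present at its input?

Z_in ≈ +j124 Ω

λ = v/f = 0.78·c / 2.53 GHz = 0.0925 m
βl = 2π·l/λ = 2π × 0.439 = 158°
tan(βl) = -0.403
For an open-circuited stub, Z_in = −jZ_0·cot(βl) = −jZ_0/tan(βl)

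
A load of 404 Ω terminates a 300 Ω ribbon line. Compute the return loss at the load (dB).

Γ = (404 − 300)/(404 + 300) = 0.148
RL = −20·log₁₀|Γ| = −20·log₁₀(0.148)

RL ≈ 16.6 dB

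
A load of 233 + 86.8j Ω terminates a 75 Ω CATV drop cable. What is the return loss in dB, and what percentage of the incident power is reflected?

RL ≈ 4.98 dB; 31.7% of incident power reflected

Γ = (158 + j86.8)/(308 + j86.8), |Γ| = 0.563
RL = −20·log₁₀(0.563) = 4.98 dB
P_refl/P_inc = |Γ|² = 0.317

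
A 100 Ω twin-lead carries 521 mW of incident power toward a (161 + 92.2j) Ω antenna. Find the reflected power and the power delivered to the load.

|Γ| = |(61 + j92.2)/(261 + j92.2)| = 0.399
|Γ|² = 0.16
P_refl = |Γ|²·P_inc = 83.1 mW, P_del = (1 − |Γ|²)·P_inc = 438 mW

P_reflected ≈ 83.1 mW; P_delivered ≈ 438 mW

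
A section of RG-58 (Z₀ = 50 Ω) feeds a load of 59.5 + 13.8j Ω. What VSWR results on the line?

VSWR ≈ 1.36

Γ = (Z_L − Z_0)/(Z_L + Z_0) = (9.5 + j13.8)/(109.5 + j13.8)
|Γ| = 16.8/110 = 0.152
VSWR = (1 + |Γ|)/(1 − |Γ|) = 1.15/0.848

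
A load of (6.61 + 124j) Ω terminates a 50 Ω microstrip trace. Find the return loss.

Γ = (-43.39 + j124)/(56.61 + j124), |Γ| = 0.964
RL = −20·log₁₀|Γ| = −20·log₁₀(0.964)

RL ≈ 0.321 dB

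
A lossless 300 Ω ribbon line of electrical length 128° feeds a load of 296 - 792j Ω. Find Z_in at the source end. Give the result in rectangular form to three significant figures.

tan(βl) = tan(128°) = -1.28
Z_in = Z_0·(Z_L + jZ_0·tanβl)/(Z_0 + jZ_L·tanβl)
     = 300·(296 − j1180)/(-714 − j379)

Z_in ≈ 108 + j437 Ω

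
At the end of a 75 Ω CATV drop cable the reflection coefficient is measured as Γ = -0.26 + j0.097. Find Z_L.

Z_L ≈ 43.3 + j9.11 Ω

Z_L = Z_0·(1 + Γ)/(1 − Γ) = 75·(0.74 + j0.097)/(1.26 − j0.097)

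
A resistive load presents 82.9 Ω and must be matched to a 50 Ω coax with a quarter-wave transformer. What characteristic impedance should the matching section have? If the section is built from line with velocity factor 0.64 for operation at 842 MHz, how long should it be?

Z_qwt = √(Z_0·R_L) = √(50 × 82.9) = √4145
λ = 0.64·c/f = 0.228 m, so l = λ/4 = 0.057 m

Z_qwt ≈ 64.4 Ω; length ≈ 5.7 cm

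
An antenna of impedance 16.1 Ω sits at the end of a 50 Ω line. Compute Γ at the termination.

Γ = (Z_L − Z_0)/(Z_L + Z_0) = (16.1 − 50)/(16.1 + 50) = -33.9/66.1

Γ = -0.513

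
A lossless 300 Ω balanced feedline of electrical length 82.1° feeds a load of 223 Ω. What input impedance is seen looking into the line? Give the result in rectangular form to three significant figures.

tan(βl) = tan(82.1°) = 7.21
Z_in = Z_0·(Z_L + jZ_0·tanβl)/(Z_0 + jZ_L·tanβl)
     = 300·(223 + j2160)/(300 + j1610)

Z_in ≈ 398 + j32.6 Ω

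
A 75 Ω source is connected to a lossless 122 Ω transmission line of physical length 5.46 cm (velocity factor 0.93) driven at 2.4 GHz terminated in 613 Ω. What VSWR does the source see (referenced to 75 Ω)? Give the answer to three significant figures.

λ = v/f = 0.93·c / 2.4 GHz = 0.116 m
βl = 2π·l/λ = 2π × 0.47 = 169°
tan(βl) = -0.193
Z_in = Z_0·(Z_L + jZ_0·tanβl)/(Z_0 + jZ_L·tanβl) = 328 + j294 Ω
Γ_s = (Z_in − Z_s)/(Z_in + Z_s) = (253 + j294)/(403 + j294), |Γ_s| = 0.778
VSWR = (1 + |Γ_s|)/(1 − |Γ_s|)

VSWR ≈ 8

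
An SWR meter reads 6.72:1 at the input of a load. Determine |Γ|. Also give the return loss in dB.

|Γ| = (S − 1)/(S + 1) = (6.72 − 1)/(6.72 + 1) = 5.72/7.72
RL = −20·log₁₀|Γ| = −20·log₁₀(0.741)

|Γ| ≈ 0.741; return loss ≈ 2.6 dB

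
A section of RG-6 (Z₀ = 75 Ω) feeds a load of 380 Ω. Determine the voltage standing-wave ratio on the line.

Γ = (380 − 75)/(380 + 75) = 0.67
VSWR = (1 + 0.67)/(1 − 0.67)

VSWR ≈ 5.07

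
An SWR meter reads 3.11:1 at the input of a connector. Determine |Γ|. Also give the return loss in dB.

|Γ| ≈ 0.513; return loss ≈ 5.79 dB

|Γ| = (S − 1)/(S + 1) = (3.11 − 1)/(3.11 + 1) = 2.11/4.11
RL = −20·log₁₀|Γ| = −20·log₁₀(0.513)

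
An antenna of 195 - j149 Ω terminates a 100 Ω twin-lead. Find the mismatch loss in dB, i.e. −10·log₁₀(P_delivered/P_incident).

mismatch loss ≈ 1.46 dB

Γ = (95 − j149)/(295 − j149), |Γ| = 0.535
|Γ|² = 0.286, so P_del/P_inc = 1 − |Γ|² = 0.714
ML = −10·log₁₀(1 − |Γ|²)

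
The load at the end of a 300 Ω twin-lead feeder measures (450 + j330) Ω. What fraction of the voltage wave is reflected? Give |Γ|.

|Γ| ≈ 0.442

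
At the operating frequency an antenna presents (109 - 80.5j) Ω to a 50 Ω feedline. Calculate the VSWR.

VSWR ≈ 3.55

Γ = (Z_L − Z_0)/(Z_L + Z_0) = (59 − j80.5)/(159 − j80.5)
|Γ| = 99.8/178 = 0.56
VSWR = (1 + |Γ|)/(1 − |Γ|) = 1.56/0.44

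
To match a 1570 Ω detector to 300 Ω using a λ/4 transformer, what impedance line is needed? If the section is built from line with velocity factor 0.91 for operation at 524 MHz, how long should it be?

Z_qwt = √(Z_0·R_L) = √(300 × 1570) = √471000
λ = 0.91·c/f = 0.521 m, so l = λ/4 = 0.13 m

Z_qwt ≈ 686 Ω; length ≈ 13 cm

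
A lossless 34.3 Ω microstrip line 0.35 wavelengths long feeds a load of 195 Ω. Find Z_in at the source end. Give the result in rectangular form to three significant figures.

Z_in ≈ 9.07 + j23.8 Ω

βl = 2π × 0.35 = 126°
tan(βl) = tan(126°) = -1.38
Z_in = Z_0·(Z_L + jZ_0·tanβl)/(Z_0 + jZ_L·tanβl)
     = 34.3·(195 − j47.2)/(34.3 − j268)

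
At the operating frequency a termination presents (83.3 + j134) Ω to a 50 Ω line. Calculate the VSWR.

VSWR ≈ 6.42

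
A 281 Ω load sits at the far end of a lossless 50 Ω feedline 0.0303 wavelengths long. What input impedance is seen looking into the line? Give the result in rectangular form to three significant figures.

Z_in ≈ 134 − j136 Ω

βl = 2π × 0.0303 = 10.9°
tan(βl) = tan(10.9°) = 0.193
Z_in = Z_0·(Z_L + jZ_0·tanβl)/(Z_0 + jZ_L·tanβl)
     = 50·(281 + j9.64)/(50 + j54.2)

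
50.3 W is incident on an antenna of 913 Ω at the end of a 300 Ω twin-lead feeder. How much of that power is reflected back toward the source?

P_reflected ≈ 12.8 W

Γ = (913 − 300)/(913 + 300) = 0.505
|Γ|² = 0.255
P_refl = |Γ|²·P_inc = 12.8 W, P_del = (1 − |Γ|²)·P_inc = 37.5 W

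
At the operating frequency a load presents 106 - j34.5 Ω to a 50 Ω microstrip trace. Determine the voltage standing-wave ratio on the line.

Γ = (Z_L − Z_0)/(Z_L + Z_0) = (56 − j34.5)/(156 − j34.5)
|Γ| = 65.8/160 = 0.412
VSWR = (1 + |Γ|)/(1 − |Γ|) = 1.41/0.588

VSWR ≈ 2.4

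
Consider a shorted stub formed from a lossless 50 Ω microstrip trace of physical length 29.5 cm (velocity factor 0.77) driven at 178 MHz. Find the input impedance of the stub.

λ = v/f = 0.77·c / 178 MHz = 1.3 m
βl = 2π·l/λ = 2π × 0.227 = 81.8°
tan(βl) = 6.97
For a shorted stub, Z_in = jZ_0·tan(βl)

Z_in ≈ +j348 Ω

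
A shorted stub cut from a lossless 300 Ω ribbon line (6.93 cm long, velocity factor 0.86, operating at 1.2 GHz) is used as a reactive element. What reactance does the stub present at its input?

X_in ≈ -614 Ω (capacitive)

λ = v/f = 0.86·c / 1.2 GHz = 0.215 m
βl = 2π·l/λ = 2π × 0.322 = 116°
tan(βl) = -2.05
For a shorted stub, Z_in = jZ_0·tan(βl)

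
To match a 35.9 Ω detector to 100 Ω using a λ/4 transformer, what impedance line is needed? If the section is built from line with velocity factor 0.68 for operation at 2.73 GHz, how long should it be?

Z_qwt = √(Z_0·R_L) = √(100 × 35.9) = √3590
λ = 0.68·c/f = 0.0747 m, so l = λ/4 = 0.0187 m

Z_qwt ≈ 59.9 Ω; length ≈ 1.87 cm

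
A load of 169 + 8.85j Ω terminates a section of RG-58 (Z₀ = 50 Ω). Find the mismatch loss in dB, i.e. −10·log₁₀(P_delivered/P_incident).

Γ = (119 + j8.85)/(219 + j8.85), |Γ| = 0.544
|Γ|² = 0.296, so P_del/P_inc = 1 − |Γ|² = 0.704
ML = −10·log₁₀(1 − |Γ|²)

mismatch loss ≈ 1.53 dB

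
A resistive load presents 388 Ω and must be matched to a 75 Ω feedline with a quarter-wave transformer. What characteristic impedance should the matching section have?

Z_qwt ≈ 171 Ω

Z_qwt = √(Z_0·R_L) = √(75 × 388) = √29100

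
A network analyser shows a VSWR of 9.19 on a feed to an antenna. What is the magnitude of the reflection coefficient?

|Γ| ≈ 0.804

|Γ| = (S − 1)/(S + 1) = (9.19 − 1)/(9.19 + 1) = 8.19/10.2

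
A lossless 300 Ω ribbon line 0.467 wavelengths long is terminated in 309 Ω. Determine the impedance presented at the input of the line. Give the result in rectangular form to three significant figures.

Z_in ≈ 308 + j3.67 Ω

βl = 2π × 0.467 = 168°
tan(βl) = tan(168°) = -0.21
Z_in = Z_0·(Z_L + jZ_0·tanβl)/(Z_0 + jZ_L·tanβl)
     = 300·(309 − j63.1)/(300 − j65)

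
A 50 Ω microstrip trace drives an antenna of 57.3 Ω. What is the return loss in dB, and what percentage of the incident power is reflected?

Γ = (57.3 − 50)/(57.3 + 50) = 0.068
RL = −20·log₁₀(0.068) = 23.3 dB
P_refl/P_inc = |Γ|² = 0.00463

RL ≈ 23.3 dB; 0.463% of incident power reflected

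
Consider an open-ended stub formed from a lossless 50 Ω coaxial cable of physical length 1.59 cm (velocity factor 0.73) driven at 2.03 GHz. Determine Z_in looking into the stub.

λ = v/f = 0.73·c / 2.03 GHz = 0.108 m
βl = 2π·l/λ = 2π × 0.147 = 53.1°
tan(βl) = 1.33
For an open-ended stub, Z_in = −jZ_0·cot(βl) = −jZ_0/tan(βl)

Z_in ≈ −j37.6 Ω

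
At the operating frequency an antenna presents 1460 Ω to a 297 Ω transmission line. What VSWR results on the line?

VSWR ≈ 4.92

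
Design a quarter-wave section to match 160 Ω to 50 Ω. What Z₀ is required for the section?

Z_qwt = √(Z_0·R_L) = √(50 × 160) = √8000

Z_qwt ≈ 89.4 Ω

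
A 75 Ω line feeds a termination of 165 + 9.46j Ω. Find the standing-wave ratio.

VSWR ≈ 2.21

Γ = (Z_L − Z_0)/(Z_L + Z_0) = (90 + j9.46)/(240 + j9.46)
|Γ| = 90.5/240 = 0.377
VSWR = (1 + |Γ|)/(1 − |Γ|) = 1.38/0.623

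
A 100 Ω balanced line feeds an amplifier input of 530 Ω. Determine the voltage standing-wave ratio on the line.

For a purely resistive load, VSWR = R_L/Z_0 or Z_0/R_L (whichever > 1) = 530/100

VSWR ≈ 5.3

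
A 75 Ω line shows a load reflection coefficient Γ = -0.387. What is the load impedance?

Z_L ≈ 33.1 Ω

Z_L = Z_0·(1 + Γ)/(1 − Γ) = 75·(0.613)/(1.39)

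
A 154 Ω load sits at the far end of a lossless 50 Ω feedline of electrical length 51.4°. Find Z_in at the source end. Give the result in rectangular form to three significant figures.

tan(βl) = tan(51.4°) = 1.25
Z_in = Z_0·(Z_L + jZ_0·tanβl)/(Z_0 + jZ_L·tanβl)
     = 50·(154 + j62.6)/(50 + j193)

Z_in ≈ 24.9 − j33.5 Ω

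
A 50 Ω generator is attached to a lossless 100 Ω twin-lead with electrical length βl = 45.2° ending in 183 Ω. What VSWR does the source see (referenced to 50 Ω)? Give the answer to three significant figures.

tan(βl) = 1.01
Z_in = Z_0·(Z_L + jZ_0·tanβl)/(Z_0 + jZ_L·tanβl) = 83.8 − j53.8 Ω
Γ_s = (Z_in − Z_s)/(Z_in + Z_s) = (33.8 − j53.8)/(134 − j53.8), |Γ_s| = 0.441
VSWR = (1 + |Γ_s|)/(1 − |Γ_s|)

VSWR ≈ 2.58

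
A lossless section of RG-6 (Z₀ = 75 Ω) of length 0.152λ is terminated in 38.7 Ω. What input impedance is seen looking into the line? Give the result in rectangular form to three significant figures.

βl = 2π × 0.152 = 54.7°
tan(βl) = tan(54.7°) = 1.41
Z_in = Z_0·(Z_L + jZ_0·tanβl)/(Z_0 + jZ_L·tanβl)
     = 75·(38.7 + j106)/(75 + j54.7)

Z_in ≈ 75.7 + j50.8 Ω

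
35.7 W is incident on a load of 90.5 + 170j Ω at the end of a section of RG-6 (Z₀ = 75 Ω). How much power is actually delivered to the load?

|Γ| = |(15.5 + j170)/(165.5 + j170)| = 0.719
|Γ|² = 0.518
P_refl = |Γ|²·P_inc = 18.5 W, P_del = (1 − |Γ|²)·P_inc = 17.2 W

P_delivered ≈ 17.2 W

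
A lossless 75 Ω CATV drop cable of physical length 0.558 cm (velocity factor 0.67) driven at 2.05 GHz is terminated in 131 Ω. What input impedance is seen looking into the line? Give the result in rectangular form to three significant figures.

λ = v/f = 0.67·c / 2.05 GHz = 0.098 m
βl = 2π·l/λ = 2π × 0.0569 = 20.5°
tan(βl) = tan(20.5°) = 0.374
Z_in = Z_0·(Z_L + jZ_0·tanβl)/(Z_0 + jZ_L·tanβl)
     = 75·(131 + j28)/(75 + j48.9)

Z_in ≈ 105 − j40.3 Ω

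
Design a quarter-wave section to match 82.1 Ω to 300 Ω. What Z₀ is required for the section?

Z_qwt ≈ 157 Ω

Z_qwt = √(Z_0·R_L) = √(300 × 82.1) = √24630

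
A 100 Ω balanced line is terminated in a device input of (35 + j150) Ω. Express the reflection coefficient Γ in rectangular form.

Γ ≈ 0.337 + j0.737

Γ = (Z_L − Z_0)/(Z_L + Z_0) = (-65 + j150)/(135 + j150)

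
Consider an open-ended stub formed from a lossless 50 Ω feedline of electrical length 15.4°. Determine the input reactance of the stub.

tan(βl) = 0.275
For an open-ended stub, Z_in = −jZ_0·cot(βl) = −jZ_0/tan(βl)

X_in ≈ -182 Ω (capacitive)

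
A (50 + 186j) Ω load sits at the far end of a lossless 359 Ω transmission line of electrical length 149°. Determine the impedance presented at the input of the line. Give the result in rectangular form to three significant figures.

tan(βl) = tan(149°) = -0.601
Z_in = Z_0·(Z_L + jZ_0·tanβl)/(Z_0 + jZ_L·tanβl)
     = 359·(50 − j29.7)/(471 − j30)

Z_in ≈ 39.4 − j20.1 Ω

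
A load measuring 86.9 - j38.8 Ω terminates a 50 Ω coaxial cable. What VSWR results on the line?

Γ = (Z_L − Z_0)/(Z_L + Z_0) = (36.9 − j38.8)/(136.9 − j38.8)
|Γ| = 53.5/142 = 0.376
VSWR = (1 + |Γ|)/(1 − |Γ|) = 1.38/0.624

VSWR ≈ 2.21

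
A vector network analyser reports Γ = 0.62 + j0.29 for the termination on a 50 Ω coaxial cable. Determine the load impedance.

Z_L = Z_0·(1 + Γ)/(1 − Γ) = 50·(1.62 + j0.29)/(0.38 − j0.29)

Z_L ≈ 116 + j127 Ω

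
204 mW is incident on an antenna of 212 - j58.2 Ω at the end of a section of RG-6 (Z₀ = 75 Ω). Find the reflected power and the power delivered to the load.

P_reflected ≈ 52.7 mW; P_delivered ≈ 151 mW

|Γ| = |(137 − j58.2)/(287 − j58.2)| = 0.508
|Γ|² = 0.258
P_refl = |Γ|²·P_inc = 52.7 mW, P_del = (1 − |Γ|²)·P_inc = 151 mW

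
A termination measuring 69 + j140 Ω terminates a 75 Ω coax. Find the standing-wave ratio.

Γ = (Z_L − Z_0)/(Z_L + Z_0) = (-6 + j140)/(144 + j140)
|Γ| = 140/201 = 0.698
VSWR = (1 + |Γ|)/(1 − |Γ|) = 1.7/0.302

VSWR ≈ 5.62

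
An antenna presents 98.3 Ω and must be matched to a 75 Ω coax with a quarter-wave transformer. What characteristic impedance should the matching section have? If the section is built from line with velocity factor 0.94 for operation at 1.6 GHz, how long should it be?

Z_qwt ≈ 85.9 Ω; length ≈ 4.41 cm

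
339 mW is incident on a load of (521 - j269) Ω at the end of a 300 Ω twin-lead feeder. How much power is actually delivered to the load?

|Γ| = |(221 − j269)/(821 − j269)| = 0.403
|Γ|² = 0.162
P_refl = |Γ|²·P_inc = 55 mW, P_del = (1 − |Γ|²)·P_inc = 284 mW

P_delivered ≈ 284 mW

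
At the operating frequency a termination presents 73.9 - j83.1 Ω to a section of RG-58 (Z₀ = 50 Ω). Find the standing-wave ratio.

VSWR ≈ 3.76

Γ = (Z_L − Z_0)/(Z_L + Z_0) = (23.9 − j83.1)/(123.9 − j83.1)
|Γ| = 86.5/149 = 0.58
VSWR = (1 + |Γ|)/(1 − |Γ|) = 1.58/0.42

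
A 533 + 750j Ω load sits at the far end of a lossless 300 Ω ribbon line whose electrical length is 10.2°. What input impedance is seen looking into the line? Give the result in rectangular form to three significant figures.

tan(βl) = tan(10.2°) = 0.18
Z_in = Z_0·(Z_L + jZ_0·tanβl)/(Z_0 + jZ_L·tanβl)
     = 300·(533 + j804)/(165 + j95.9)

Z_in ≈ 1360 + j672 Ω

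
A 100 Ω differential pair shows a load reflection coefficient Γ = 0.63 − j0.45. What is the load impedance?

Z_L = Z_0·(1 + Γ)/(1 − Γ) = 100·(1.63 − j0.45)/(0.37 + j0.45)

Z_L ≈ 118 − j265 Ω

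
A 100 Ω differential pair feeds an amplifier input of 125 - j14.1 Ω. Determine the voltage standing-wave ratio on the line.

Γ = (Z_L − Z_0)/(Z_L + Z_0) = (25 − j14.1)/(225 − j14.1)
|Γ| = 28.7/225 = 0.127
VSWR = (1 + |Γ|)/(1 − |Γ|) = 1.13/0.873

VSWR ≈ 1.29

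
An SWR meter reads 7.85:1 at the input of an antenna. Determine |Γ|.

|Γ| ≈ 0.774

|Γ| = (S − 1)/(S + 1) = (7.85 − 1)/(7.85 + 1) = 6.85/8.85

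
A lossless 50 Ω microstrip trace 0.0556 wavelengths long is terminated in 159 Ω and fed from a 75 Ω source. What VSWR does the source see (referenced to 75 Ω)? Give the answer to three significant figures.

βl = 2π × 0.0556 = 20°
tan(βl) = 0.364
Z_in = Z_0·(Z_L + jZ_0·tanβl)/(Z_0 + jZ_L·tanβl) = 76.9 − j70.9 Ω
Γ_s = (Z_in − Z_s)/(Z_in + Z_s) = (1.9 − j70.9)/(152 − j70.9), |Γ_s| = 0.423
VSWR = (1 + |Γ_s|)/(1 − |Γ_s|)

VSWR ≈ 2.47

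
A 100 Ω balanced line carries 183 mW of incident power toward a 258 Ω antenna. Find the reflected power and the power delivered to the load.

P_reflected ≈ 35.6 mW; P_delivered ≈ 147 mW

Γ = (258 − 100)/(258 + 100) = 0.441
|Γ|² = 0.195
P_refl = |Γ|²·P_inc = 35.6 mW, P_del = (1 − |Γ|²)·P_inc = 147 mW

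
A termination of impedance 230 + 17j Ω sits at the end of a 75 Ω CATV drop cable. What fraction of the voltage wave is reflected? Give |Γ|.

|Γ| ≈ 0.51

Γ = (Z_L − Z_0)/(Z_L + Z_0) = (155 + j17)/(305 + j17)
|Γ| = 156/305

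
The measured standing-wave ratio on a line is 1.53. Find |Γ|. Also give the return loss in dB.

|Γ| ≈ 0.209; return loss ≈ 13.6 dB

|Γ| = (S − 1)/(S + 1) = (1.53 − 1)/(1.53 + 1) = 0.53/2.53
RL = −20·log₁₀|Γ| = −20·log₁₀(0.209)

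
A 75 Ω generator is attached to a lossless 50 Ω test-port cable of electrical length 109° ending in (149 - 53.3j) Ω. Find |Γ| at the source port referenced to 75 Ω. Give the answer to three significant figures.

tan(βl) = -2.9
Z_in = Z_0·(Z_L + jZ_0·tanβl)/(Z_0 + jZ_L·tanβl) = 17.7 + j21.5 Ω
Γ_s = (Z_in − Z_s)/(Z_in + Z_s) = (-57.3 + j21.5)/(92.7 + j21.5), |Γ_s| = 0.643

|Γ| ≈ 0.643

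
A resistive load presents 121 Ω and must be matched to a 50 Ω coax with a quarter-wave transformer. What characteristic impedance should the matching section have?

Z_qwt ≈ 77.8 Ω

Z_qwt = √(Z_0·R_L) = √(50 × 121) = √6050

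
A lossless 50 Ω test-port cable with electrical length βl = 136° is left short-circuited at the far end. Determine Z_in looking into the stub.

Z_in ≈ −j48.3 Ω

tan(βl) = -0.966
For a short-circuited stub, Z_in = jZ_0·tan(βl)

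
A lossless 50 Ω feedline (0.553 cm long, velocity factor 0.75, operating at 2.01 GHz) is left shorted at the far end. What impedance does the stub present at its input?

Z_in ≈ +j16 Ω

λ = v/f = 0.75·c / 2.01 GHz = 0.112 m
βl = 2π·l/λ = 2π × 0.0494 = 17.8°
tan(βl) = 0.321
For a shorted stub, Z_in = jZ_0·tan(βl)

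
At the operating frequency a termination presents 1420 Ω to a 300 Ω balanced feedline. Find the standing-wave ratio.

VSWR ≈ 4.73

Γ = (1420 − 300)/(1420 + 300) = 0.651
VSWR = (1 + 0.651)/(1 − 0.651)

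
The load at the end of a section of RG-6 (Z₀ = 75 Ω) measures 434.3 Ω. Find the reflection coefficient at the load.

Γ = 0.705

Γ = (Z_L − Z_0)/(Z_L + Z_0) = (434.3 − 75)/(434.3 + 75) = 359.3/509.3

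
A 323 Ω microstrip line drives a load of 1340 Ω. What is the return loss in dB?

RL ≈ 4.27 dB

Γ = (1340 − 323)/(1340 + 323) = 0.612
RL = −20·log₁₀|Γ| = −20·log₁₀(0.612)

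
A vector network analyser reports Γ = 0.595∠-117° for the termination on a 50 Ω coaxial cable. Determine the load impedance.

Z_L = Z_0·(1 + Γ)/(1 − Γ) = 50·(0.73 − j0.53)/(1.27 + j0.53)

Z_L ≈ 17.1 − j28 Ω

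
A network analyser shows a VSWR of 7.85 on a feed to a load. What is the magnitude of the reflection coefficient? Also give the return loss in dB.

|Γ| ≈ 0.774; return loss ≈ 2.23 dB

|Γ| = (S − 1)/(S + 1) = (7.85 − 1)/(7.85 + 1) = 6.85/8.85
RL = −20·log₁₀|Γ| = −20·log₁₀(0.774)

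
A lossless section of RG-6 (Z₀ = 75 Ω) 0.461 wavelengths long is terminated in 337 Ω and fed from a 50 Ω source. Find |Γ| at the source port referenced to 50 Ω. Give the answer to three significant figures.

|Γ| ≈ 0.734

βl = 2π × 0.461 = 166°
tan(βl) = -0.25
Z_in = Z_0·(Z_L + jZ_0·tanβl)/(Z_0 + jZ_L·tanβl) = 158 + j159 Ω
Γ_s = (Z_in − Z_s)/(Z_in + Z_s) = (108 + j159)/(208 + j159), |Γ_s| = 0.734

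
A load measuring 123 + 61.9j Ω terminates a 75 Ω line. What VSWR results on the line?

Γ = (Z_L − Z_0)/(Z_L + Z_0) = (48 + j61.9)/(198 + j61.9)
|Γ| = 78.3/207 = 0.378
VSWR = (1 + |Γ|)/(1 − |Γ|) = 1.38/0.622

VSWR ≈ 2.21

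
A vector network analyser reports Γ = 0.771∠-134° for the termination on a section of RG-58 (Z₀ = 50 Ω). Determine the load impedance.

Z_L = Z_0·(1 + Γ)/(1 − Γ) = 50·(0.464 − j0.555)/(1.54 + j0.555)

Z_L ≈ 7.61 − j20.8 Ω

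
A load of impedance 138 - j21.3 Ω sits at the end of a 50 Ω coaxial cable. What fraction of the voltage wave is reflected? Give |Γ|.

Γ = (Z_L − Z_0)/(Z_L + Z_0) = (88 − j21.3)/(188 − j21.3)
|Γ| = 90.5/189

|Γ| ≈ 0.479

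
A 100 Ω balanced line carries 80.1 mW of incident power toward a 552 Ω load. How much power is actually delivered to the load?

Γ = (552 − 100)/(552 + 100) = 0.693
|Γ|² = 0.481
P_refl = |Γ|²·P_inc = 38.5 mW, P_del = (1 − |Γ|²)·P_inc = 41.6 mW

P_delivered ≈ 41.6 mW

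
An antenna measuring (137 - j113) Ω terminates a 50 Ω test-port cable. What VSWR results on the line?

Γ = (Z_L − Z_0)/(Z_L + Z_0) = (87 − j113)/(187 − j113)
|Γ| = 143/218 = 0.653
VSWR = (1 + |Γ|)/(1 − |Γ|) = 1.65/0.347

VSWR ≈ 4.76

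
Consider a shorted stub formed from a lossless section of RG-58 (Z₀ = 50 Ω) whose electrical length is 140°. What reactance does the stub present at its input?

tan(βl) = -0.839
For a shorted stub, Z_in = jZ_0·tan(βl)

X_in ≈ -42 Ω (capacitive)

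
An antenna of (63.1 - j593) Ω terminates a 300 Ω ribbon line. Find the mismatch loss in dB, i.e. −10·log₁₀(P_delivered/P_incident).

mismatch loss ≈ 8.05 dB

Γ = (-236.9 − j593)/(363.1 − j593), |Γ| = 0.918
|Γ|² = 0.843, so P_del/P_inc = 1 − |Γ|² = 0.157
ML = −10·log₁₀(1 − |Γ|²)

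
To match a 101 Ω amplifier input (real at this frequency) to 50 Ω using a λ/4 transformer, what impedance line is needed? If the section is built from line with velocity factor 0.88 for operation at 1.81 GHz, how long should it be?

Z_qwt = √(Z_0·R_L) = √(50 × 101) = √5050
λ = 0.88·c/f = 0.146 m, so l = λ/4 = 0.0365 m

Z_qwt ≈ 71.1 Ω; length ≈ 3.65 cm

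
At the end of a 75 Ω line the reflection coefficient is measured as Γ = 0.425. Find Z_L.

Z_L ≈ 186 Ω

Z_L = Z_0·(1 + Γ)/(1 − Γ) = 75·(1.43)/(0.575)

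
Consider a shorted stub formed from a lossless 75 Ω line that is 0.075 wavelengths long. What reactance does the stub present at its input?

βl = 2π × 0.075 = 27°
tan(βl) = 0.51
For a shorted stub, Z_in = jZ_0·tan(βl)

X_in ≈ 38.2 Ω (inductive)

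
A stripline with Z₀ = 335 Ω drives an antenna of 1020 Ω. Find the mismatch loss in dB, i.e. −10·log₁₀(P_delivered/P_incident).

Γ = (1020 − 335)/(1020 + 335) = 0.506
|Γ|² = 0.256, so P_del/P_inc = 1 − |Γ|² = 0.744
ML = −10·log₁₀(1 − |Γ|²)

mismatch loss ≈ 1.28 dB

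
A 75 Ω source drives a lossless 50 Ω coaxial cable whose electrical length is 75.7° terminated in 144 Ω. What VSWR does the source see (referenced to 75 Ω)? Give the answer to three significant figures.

tan(βl) = 3.92
Z_in = Z_0·(Z_L + jZ_0·tanβl)/(Z_0 + jZ_L·tanβl) = 18.3 − j11.1 Ω
Γ_s = (Z_in − Z_s)/(Z_in + Z_s) = (-56.7 − j11.1)/(93.3 − j11.1), |Γ_s| = 0.614
VSWR = (1 + |Γ_s|)/(1 − |Γ_s|)

VSWR ≈ 4.18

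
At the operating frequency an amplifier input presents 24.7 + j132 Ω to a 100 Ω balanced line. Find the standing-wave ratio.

Γ = (Z_L − Z_0)/(Z_L + Z_0) = (-75.3 + j132)/(124.7 + j132)
|Γ| = 152/182 = 0.837
VSWR = (1 + |Γ|)/(1 − |Γ|) = 1.84/0.163

VSWR ≈ 11.3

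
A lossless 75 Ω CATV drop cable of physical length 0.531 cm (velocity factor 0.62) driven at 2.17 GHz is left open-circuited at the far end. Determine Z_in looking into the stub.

λ = v/f = 0.62·c / 2.17 GHz = 0.0857 m
βl = 2π·l/λ = 2π × 0.0619 = 22.3°
tan(βl) = 0.41
For an open-circuited stub, Z_in = −jZ_0·cot(βl) = −jZ_0/tan(βl)

Z_in ≈ −j183 Ω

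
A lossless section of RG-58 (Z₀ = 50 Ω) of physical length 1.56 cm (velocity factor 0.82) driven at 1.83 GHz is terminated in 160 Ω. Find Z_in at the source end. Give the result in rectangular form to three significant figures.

Z_in ≈ 31.4 − j45 Ω

λ = v/f = 0.82·c / 1.83 GHz = 0.134 m
βl = 2π·l/λ = 2π × 0.116 = 41.8°
tan(βl) = tan(41.8°) = 0.893
Z_in = Z_0·(Z_L + jZ_0·tanβl)/(Z_0 + jZ_L·tanβl)
     = 50·(160 + j44.7)/(50 + j143)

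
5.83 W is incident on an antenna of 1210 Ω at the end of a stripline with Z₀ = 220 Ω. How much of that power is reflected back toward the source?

Γ = (1210 − 220)/(1210 + 220) = 0.692
|Γ|² = 0.479
P_refl = |Γ|²·P_inc = 2.79 W, P_del = (1 − |Γ|²)·P_inc = 3.04 W

P_reflected ≈ 2.79 W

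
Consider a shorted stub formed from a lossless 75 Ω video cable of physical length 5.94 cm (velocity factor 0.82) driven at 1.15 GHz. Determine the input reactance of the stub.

X_in ≈ -427 Ω (capacitive)

λ = v/f = 0.82·c / 1.15 GHz = 0.214 m
βl = 2π·l/λ = 2π × 0.278 = 100°
tan(βl) = -5.69
For a shorted stub, Z_in = jZ_0·tan(βl)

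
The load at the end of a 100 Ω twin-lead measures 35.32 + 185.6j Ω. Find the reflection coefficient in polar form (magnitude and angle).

Γ ≈ 0.856 ∠ 55.3°

Γ = (Z_L − Z_0)/(Z_L + Z_0) = (-64.68 + j185.6)/(135.3 + j185.6)
|Γ| = 197/230 = 0.856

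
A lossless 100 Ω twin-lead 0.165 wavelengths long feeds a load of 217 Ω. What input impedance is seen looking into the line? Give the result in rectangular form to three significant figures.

βl = 2π × 0.165 = 59.4°
tan(βl) = tan(59.4°) = 1.69
Z_in = Z_0·(Z_L + jZ_0·tanβl)/(Z_0 + jZ_L·tanβl)
     = 100·(217 + j169)/(100 + j367)

Z_in ≈ 57.9 − j43.4 Ω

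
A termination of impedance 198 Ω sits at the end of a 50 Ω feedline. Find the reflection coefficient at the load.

Γ = (Z_L − Z_0)/(Z_L + Z_0) = (198 − 50)/(198 + 50) = 148/248

Γ = 0.597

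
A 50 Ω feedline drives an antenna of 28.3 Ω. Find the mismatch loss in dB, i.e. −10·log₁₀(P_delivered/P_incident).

Γ = (28.3 − 50)/(28.3 + 50) = -0.277
|Γ|² = 0.0768, so P_del/P_inc = 1 − |Γ|² = 0.923
ML = −10·log₁₀(1 − |Γ|²)

mismatch loss ≈ 0.347 dB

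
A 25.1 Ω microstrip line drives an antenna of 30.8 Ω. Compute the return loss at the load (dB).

RL ≈ 19.8 dB

Γ = (30.8 − 25.1)/(30.8 + 25.1) = 0.102
RL = −20·log₁₀|Γ| = −20·log₁₀(0.102)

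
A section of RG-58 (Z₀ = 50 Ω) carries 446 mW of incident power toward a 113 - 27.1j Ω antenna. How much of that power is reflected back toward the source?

|Γ| = |(63 − j27.1)/(163 − j27.1)| = 0.415
|Γ|² = 0.172
P_refl = |Γ|²·P_inc = 76.8 mW, P_del = (1 − |Γ|²)·P_inc = 369 mW

P_reflected ≈ 76.8 mW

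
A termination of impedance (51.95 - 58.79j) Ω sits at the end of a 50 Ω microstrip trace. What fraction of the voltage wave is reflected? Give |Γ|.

Γ = (Z_L − Z_0)/(Z_L + Z_0) = (1.95 − j58.79)/(102 − j58.79)
|Γ| = 58.8/118

|Γ| ≈ 0.5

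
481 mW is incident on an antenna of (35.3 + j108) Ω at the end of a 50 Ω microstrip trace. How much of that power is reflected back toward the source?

|Γ| = |(-14.7 + j108)/(85.3 + j108)| = 0.792
|Γ|² = 0.627
P_refl = |Γ|²·P_inc = 302 mW, P_del = (1 − |Γ|²)·P_inc = 179 mW

P_reflected ≈ 302 mW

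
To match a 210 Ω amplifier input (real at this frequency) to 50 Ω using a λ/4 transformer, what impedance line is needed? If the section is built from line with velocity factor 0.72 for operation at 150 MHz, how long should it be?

Z_qwt ≈ 102 Ω; length ≈ 36 cm

Z_qwt = √(Z_0·R_L) = √(50 × 210) = √10500
λ = 0.72·c/f = 1.44 m, so l = λ/4 = 0.36 m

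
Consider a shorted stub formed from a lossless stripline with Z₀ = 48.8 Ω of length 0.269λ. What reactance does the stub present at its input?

βl = 2π × 0.269 = 96.8°
tan(βl) = -8.34
For a shorted stub, Z_in = jZ_0·tan(βl)

X_in ≈ -407 Ω (capacitive)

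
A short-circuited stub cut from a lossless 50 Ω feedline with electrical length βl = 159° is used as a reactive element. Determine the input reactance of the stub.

tan(βl) = -0.384
For a short-circuited stub, Z_in = jZ_0·tan(βl)

X_in ≈ -19.2 Ω (capacitive)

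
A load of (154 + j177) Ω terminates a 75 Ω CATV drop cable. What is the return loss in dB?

RL ≈ 3.48 dB

Γ = (79 + j177)/(229 + j177), |Γ| = 0.67
RL = −20·log₁₀|Γ| = −20·log₁₀(0.67)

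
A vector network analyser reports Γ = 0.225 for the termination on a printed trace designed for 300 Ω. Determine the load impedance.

Z_L ≈ 474 Ω

Z_L = Z_0·(1 + Γ)/(1 − Γ) = 300·(1.23)/(0.775)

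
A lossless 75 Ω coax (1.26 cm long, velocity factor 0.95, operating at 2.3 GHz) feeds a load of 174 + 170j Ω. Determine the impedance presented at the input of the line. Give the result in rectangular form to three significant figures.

Z_in ≈ 78.5 − j132 Ω

λ = v/f = 0.95·c / 2.3 GHz = 0.124 m
βl = 2π·l/λ = 2π × 0.102 = 36.6°
tan(βl) = tan(36.6°) = 0.743
Z_in = Z_0·(Z_L + jZ_0·tanβl)/(Z_0 + jZ_L·tanβl)
     = 75·(174 + j226)/(-51.3 + j129)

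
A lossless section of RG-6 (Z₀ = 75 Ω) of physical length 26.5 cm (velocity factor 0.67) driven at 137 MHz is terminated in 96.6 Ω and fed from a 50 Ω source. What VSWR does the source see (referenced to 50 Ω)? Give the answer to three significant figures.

VSWR ≈ 1.37

λ = v/f = 0.67·c / 137 MHz = 1.47 m
βl = 2π·l/λ = 2π × 0.181 = 65°
tan(βl) = 2.15
Z_in = Z_0·(Z_L + jZ_0·tanβl)/(Z_0 + jZ_L·tanβl) = 62.7 − j12.3 Ω
Γ_s = (Z_in − Z_s)/(Z_in + Z_s) = (12.7 − j12.3)/(113 − j12.3), |Γ_s| = 0.156
VSWR = (1 + |Γ_s|)/(1 − |Γ_s|)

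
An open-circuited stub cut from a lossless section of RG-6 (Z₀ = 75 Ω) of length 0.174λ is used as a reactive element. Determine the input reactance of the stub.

βl = 2π × 0.174 = 62.6°
tan(βl) = 1.93
For an open-circuited stub, Z_in = −jZ_0·cot(βl) = −jZ_0/tan(βl)

X_in ≈ -38.8 Ω (capacitive)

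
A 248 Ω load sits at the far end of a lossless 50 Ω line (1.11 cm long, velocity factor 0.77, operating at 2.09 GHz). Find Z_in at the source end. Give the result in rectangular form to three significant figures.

Z_in ≈ 26.9 − j61 Ω

λ = v/f = 0.77·c / 2.09 GHz = 0.111 m
βl = 2π·l/λ = 2π × 0.1 = 36.2°
tan(βl) = tan(36.2°) = 0.731
Z_in = Z_0·(Z_L + jZ_0·tanβl)/(Z_0 + jZ_L·tanβl)
     = 50·(248 + j36.5)/(50 + j181)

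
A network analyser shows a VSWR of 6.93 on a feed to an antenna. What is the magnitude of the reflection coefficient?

|Γ| ≈ 0.748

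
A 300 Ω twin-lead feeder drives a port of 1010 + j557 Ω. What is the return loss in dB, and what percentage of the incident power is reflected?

RL ≈ 3.96 dB; 40.2% of incident power reflected

Γ = (710 + j557)/(1310 + j557), |Γ| = 0.634
RL = −20·log₁₀(0.634) = 3.96 dB
P_refl/P_inc = |Γ|² = 0.402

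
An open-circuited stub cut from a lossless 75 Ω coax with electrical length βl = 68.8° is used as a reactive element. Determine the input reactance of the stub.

X_in ≈ -29.1 Ω (capacitive)

tan(βl) = 2.58
For an open-circuited stub, Z_in = −jZ_0·cot(βl) = −jZ_0/tan(βl)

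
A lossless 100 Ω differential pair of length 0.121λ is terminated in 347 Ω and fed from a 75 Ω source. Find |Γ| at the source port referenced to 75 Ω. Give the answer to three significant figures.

|Γ| ≈ 0.574

βl = 2π × 0.121 = 43.6°
tan(βl) = 0.951
Z_in = Z_0·(Z_L + jZ_0·tanβl)/(Z_0 + jZ_L·tanβl) = 55.6 − j88.3 Ω
Γ_s = (Z_in − Z_s)/(Z_in + Z_s) = (-19.4 − j88.3)/(131 − j88.3), |Γ_s| = 0.574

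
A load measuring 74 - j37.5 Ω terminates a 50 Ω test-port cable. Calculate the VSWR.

VSWR ≈ 2.05

Γ = (Z_L − Z_0)/(Z_L + Z_0) = (24 − j37.5)/(124 − j37.5)
|Γ| = 44.5/130 = 0.344
VSWR = (1 + |Γ|)/(1 − |Γ|) = 1.34/0.656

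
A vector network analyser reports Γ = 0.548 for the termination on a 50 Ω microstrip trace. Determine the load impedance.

Z_L ≈ 171 Ω

Z_L = Z_0·(1 + Γ)/(1 − Γ) = 50·(1.55)/(0.452)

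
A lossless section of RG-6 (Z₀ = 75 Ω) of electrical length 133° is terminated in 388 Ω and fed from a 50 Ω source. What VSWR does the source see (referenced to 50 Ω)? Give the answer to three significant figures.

tan(βl) = -1.07
Z_in = Z_0·(Z_L + jZ_0·tanβl)/(Z_0 + jZ_L·tanβl) = 26.3 + j65.2 Ω
Γ_s = (Z_in − Z_s)/(Z_in + Z_s) = (-23.7 + j65.2)/(76.3 + j65.2), |Γ_s| = 0.692
VSWR = (1 + |Γ_s|)/(1 − |Γ_s|)

VSWR ≈ 5.49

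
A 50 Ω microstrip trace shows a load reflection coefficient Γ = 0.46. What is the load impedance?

Z_L ≈ 135 Ω

Z_L = Z_0·(1 + Γ)/(1 − Γ) = 50·(1.46)/(0.54)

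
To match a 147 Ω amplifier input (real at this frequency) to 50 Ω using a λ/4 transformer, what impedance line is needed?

Z_qwt ≈ 85.7 Ω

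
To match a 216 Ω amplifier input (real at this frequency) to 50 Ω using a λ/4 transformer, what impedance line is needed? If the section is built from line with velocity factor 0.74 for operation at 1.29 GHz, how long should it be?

Z_qwt = √(Z_0·R_L) = √(50 × 216) = √10800
λ = 0.74·c/f = 0.172 m, so l = λ/4 = 0.043 m

Z_qwt ≈ 104 Ω; length ≈ 4.3 cm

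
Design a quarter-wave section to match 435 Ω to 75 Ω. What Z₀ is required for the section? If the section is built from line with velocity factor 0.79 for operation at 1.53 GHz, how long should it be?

Z_qwt = √(Z_0·R_L) = √(75 × 435) = √32620
λ = 0.79·c/f = 0.155 m, so l = λ/4 = 0.0387 m

Z_qwt ≈ 181 Ω; length ≈ 3.87 cm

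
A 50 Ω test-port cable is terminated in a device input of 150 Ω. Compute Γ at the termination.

Γ = 0.5

Γ = (Z_L − Z_0)/(Z_L + Z_0) = (150 − 50)/(150 + 50) = 100/200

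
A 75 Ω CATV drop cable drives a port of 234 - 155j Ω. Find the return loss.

RL ≈ 3.84 dB

Γ = (159 − j155)/(309 − j155), |Γ| = 0.642
RL = −20·log₁₀|Γ| = −20·log₁₀(0.642)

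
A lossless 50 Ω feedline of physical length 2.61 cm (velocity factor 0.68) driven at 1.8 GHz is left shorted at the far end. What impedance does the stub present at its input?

λ = v/f = 0.68·c / 1.8 GHz = 0.113 m
βl = 2π·l/λ = 2π × 0.23 = 82.9°
tan(βl) = 8.04
For a shorted stub, Z_in = jZ_0·tan(βl)

Z_in ≈ +j402 Ω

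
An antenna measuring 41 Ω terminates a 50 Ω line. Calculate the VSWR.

For a purely resistive load, VSWR = R_L/Z_0 or Z_0/R_L (whichever > 1) = 50/41

VSWR ≈ 1.22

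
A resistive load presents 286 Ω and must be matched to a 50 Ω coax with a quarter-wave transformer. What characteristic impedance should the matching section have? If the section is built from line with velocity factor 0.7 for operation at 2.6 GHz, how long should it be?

Z_qwt ≈ 120 Ω; length ≈ 2.02 cm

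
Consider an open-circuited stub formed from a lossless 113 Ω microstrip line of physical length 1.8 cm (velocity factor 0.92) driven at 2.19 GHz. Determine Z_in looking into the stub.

λ = v/f = 0.92·c / 2.19 GHz = 0.126 m
βl = 2π·l/λ = 2π × 0.143 = 51.4°
tan(βl) = 1.25
For an open-circuited stub, Z_in = −jZ_0·cot(βl) = −jZ_0/tan(βl)

Z_in ≈ −j90.2 Ω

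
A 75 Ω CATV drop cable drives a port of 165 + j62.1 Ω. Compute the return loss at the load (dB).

RL ≈ 7.11 dB

Γ = (90 + j62.1)/(240 + j62.1), |Γ| = 0.441
RL = −20·log₁₀|Γ| = −20·log₁₀(0.441)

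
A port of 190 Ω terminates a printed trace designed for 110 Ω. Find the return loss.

Γ = (190 − 110)/(190 + 110) = 0.267
RL = −20·log₁₀|Γ| = −20·log₁₀(0.267)

RL ≈ 11.5 dB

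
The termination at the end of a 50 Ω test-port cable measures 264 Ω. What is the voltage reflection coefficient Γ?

Γ = 0.682

Γ = (Z_L − Z_0)/(Z_L + Z_0) = (264 − 50)/(264 + 50) = 214/314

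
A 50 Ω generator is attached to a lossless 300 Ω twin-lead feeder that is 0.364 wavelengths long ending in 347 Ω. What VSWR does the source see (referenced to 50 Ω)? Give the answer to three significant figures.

VSWR ≈ 5.95

βl = 2π × 0.364 = 131°
tan(βl) = -1.15
Z_in = Z_0·(Z_L + jZ_0·tanβl)/(Z_0 + jZ_L·tanβl) = 291 + j42.1 Ω
Γ_s = (Z_in − Z_s)/(Z_in + Z_s) = (241 + j42.1)/(341 + j42.1), |Γ_s| = 0.712
VSWR = (1 + |Γ_s|)/(1 − |Γ_s|)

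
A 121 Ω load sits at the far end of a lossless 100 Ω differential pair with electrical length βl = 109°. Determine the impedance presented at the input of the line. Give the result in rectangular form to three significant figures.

tan(βl) = tan(109°) = -2.9
Z_in = Z_0·(Z_L + jZ_0·tanβl)/(Z_0 + jZ_L·tanβl)
     = 100·(121 − j290)/(100 − j351)

Z_in ≈ 85.5 + j10.1 Ω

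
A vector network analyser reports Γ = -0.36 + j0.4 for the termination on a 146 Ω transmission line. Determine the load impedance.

Z_L ≈ 51.6 + j58.1 Ω

Z_L = Z_0·(1 + Γ)/(1 − Γ) = 146·(0.64 + j0.4)/(1.36 − j0.4)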